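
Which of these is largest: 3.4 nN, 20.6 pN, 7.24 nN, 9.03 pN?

7.24 nN

3.4 nN = 0.0000000034 N
20.6 pN = 0.0000000000206 N
7.24 nN = 0.00000000724 N
9.03 pN = 0.00000000000903 N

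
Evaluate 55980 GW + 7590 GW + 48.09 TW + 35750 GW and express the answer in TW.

In TW:
  55980 GW = 55980 × 10^-3 TW = 55.98
  7590 GW = 7590 × 10^-3 TW = 7.59
  48.09 TW → 48.09
  35750 GW = 35750 × 10^-3 TW = 35.75
Sum: 55.98 + 7.59 + 48.09 + 35.75 = 147.41

147.41 TW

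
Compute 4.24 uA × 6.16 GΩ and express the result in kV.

4.24 × 10^-6 × 6.16 × 10^9 = 26.1184 × 10^3 V

26.1184 kV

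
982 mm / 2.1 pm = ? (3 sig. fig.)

(982 × 10^-3) / (2.1 × 10^-12) = 467.6 × 10^9

468000000000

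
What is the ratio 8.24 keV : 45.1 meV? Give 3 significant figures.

(8.24e3) / (45.1e-3) = 0.1827e6

183000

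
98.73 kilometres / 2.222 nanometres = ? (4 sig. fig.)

44430000000000

(98.73 × 10^3) / (2.222 × 10^-9) = 44.433 × 10^12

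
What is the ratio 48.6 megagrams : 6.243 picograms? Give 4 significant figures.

7785000000000000000

(48.6 × 10^6) / (6.243 × 10^-12) = 7.7847 × 10^18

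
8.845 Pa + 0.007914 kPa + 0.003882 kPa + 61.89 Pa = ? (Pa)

82.531 Pa

In Pa:
  8.845 Pa → 8.845
  0.007914 kPa = 0.007914e3 Pa = 7.914
  0.003882 kPa = 0.003882e3 Pa = 3.882
  61.89 Pa → 61.89
Sum: 8.845 + 7.914 + 3.882 + 61.89 = 82.531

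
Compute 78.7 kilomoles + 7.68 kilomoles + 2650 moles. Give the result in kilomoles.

In kilomoles:
  78.7 kilomoles → 78.7
  7.68 kilomoles → 7.68
  2650 moles = 2650e-3 kilomoles = 2.65
Sum: 78.7 + 7.68 + 2.65 = 89.03

89.03 kilomoles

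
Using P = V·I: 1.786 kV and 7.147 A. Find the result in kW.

12.764542 kW

1.786e3 × 7.147 = 12.764542e3 W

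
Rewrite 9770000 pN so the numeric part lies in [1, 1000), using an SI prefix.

= 9.77 × 10⁻⁶ N; 10⁻⁶ is micro.

9.77 µN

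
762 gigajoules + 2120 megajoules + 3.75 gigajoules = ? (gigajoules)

In gigajoules:
  762 gigajoules → 762
  2120 megajoules = 2120 × 10^-3 gigajoules = 2.12
  3.75 gigajoules → 3.75
Sum: 762 + 2.12 + 3.75 = 767.87

767.87 gigajoules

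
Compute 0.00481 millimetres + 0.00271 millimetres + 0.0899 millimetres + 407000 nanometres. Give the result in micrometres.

In micrometres:
  0.00481 millimetres = 0.00481 × 10³ micrometres = 4.81
  0.00271 millimetres = 0.00271 × 10³ micrometres = 2.71
  0.0899 millimetres = 0.0899 × 10³ micrometres = 89.9
  407000 nanometres = 407000 × 10⁻³ micrometres = 407
Sum: 4.81 + 2.71 + 89.9 + 407 = 504.42

504.42 micrometres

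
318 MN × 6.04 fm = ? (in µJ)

318 × 10⁶ × 6.04 × 10⁻¹⁵ = 1920.72 × 10⁻⁹ J

1.92072 µJ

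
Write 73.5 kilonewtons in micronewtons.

kilo = 10³, micro = 10⁻⁶; factor is 10⁹.
73.5 × 10⁹ = 73500000000

73500000000 micronewtons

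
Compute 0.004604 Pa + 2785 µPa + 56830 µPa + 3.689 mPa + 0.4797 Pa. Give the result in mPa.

In mPa:
  0.004604 Pa = 0.004604 × 10³ mPa = 4.604
  2785 µPa = 2785 × 10⁻³ mPa = 2.785
  56830 µPa = 56830 × 10⁻³ mPa = 56.83
  3.689 mPa → 3.689
  0.4797 Pa = 0.4797 × 10³ mPa = 479.7
Sum: 4.604 + 2.785 + 56.83 + 3.689 + 479.7 = 547.608

547.608 mPa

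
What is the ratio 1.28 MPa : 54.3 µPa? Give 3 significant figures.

(1.28e6) / (54.3e-6) = 0.02357e12

23600000000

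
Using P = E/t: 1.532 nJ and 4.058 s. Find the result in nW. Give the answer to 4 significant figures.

(1.532 × 10^-9) / (4.058) = 0.377526 × 10^-9 W

0.3775 nW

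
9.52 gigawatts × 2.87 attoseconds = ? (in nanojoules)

27.3224 nanojoules

9.52 × 10^9 × 2.87 × 10^-18 = 27.3224 × 10^-9 J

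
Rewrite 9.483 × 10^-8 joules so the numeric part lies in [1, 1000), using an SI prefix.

= 94.83 × 10^-9 joules; 10^-9 is nano.

94.83 nanojoules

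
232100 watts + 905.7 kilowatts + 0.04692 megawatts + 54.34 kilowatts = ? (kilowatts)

1239.06 kilowatts

In kilowatts:
  232100 watts = 232100 × 10⁻³ kilowatts = 232.1
  905.7 kilowatts → 905.7
  0.04692 megawatts = 0.04692 × 10³ kilowatts = 46.92
  54.34 kilowatts → 54.34
Sum: 232.1 + 905.7 + 46.92 + 54.34 = 1239.06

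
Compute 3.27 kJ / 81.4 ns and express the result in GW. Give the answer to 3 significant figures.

40.2 GW

(3.27 × 10^3) / (81.4 × 10^-9) = 0.040172 × 10^12 W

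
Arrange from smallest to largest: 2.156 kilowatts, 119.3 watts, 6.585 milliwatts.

6.585 milliwatts < 119.3 watts < 2.156 kilowatts

2.156 kilowatts = 2156 watts
119.3 watts = 119.3 watts
6.585 milliwatts = 0.006585 watts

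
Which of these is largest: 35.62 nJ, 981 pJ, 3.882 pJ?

35.62 nJ = 0.00000003562 J
981 pJ = 0.000000000981 J
3.882 pJ = 0.000000000003882 J

35.62 nJ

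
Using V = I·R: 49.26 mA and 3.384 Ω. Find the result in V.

49.26 × 10^-3 × 3.384 = 166.69584 × 10^-3 V

0.16669584 V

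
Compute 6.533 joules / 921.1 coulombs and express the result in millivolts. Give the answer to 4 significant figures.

7.093 millivolts

(6.533) / (921.1) = 0.00709261 V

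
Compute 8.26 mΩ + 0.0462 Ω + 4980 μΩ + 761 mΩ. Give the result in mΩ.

820.44 mΩ

In mΩ:
  8.26 mΩ → 8.26
  0.0462 Ω = 0.0462 × 10^3 mΩ = 46.2
  4980 μΩ = 4980 × 10^-3 mΩ = 4.98
  761 mΩ → 761
Sum: 8.26 + 46.2 + 4.98 + 761 = 820.44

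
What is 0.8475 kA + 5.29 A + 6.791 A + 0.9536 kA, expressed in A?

In A:
  0.8475 kA = 0.8475 × 10^3 A = 847.5
  5.29 A → 5.29
  6.791 A → 6.791
  0.9536 kA = 0.9536 × 10^3 A = 953.6
Sum: 847.5 + 5.29 + 6.791 + 953.6 = 1813.181

1813.181 A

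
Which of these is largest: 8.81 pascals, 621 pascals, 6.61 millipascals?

621 pascals

8.81 pascals = 8.81 pascals
621 pascals = 621 pascals
6.61 millipascals = 0.00661 pascals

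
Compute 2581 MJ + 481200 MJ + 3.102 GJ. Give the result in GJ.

In GJ:
  2581 MJ = 2581 × 10^-3 GJ = 2.581
  481200 MJ = 481200 × 10^-3 GJ = 481.2
  3.102 GJ → 3.102
Sum: 2.581 + 481.2 + 3.102 = 486.883

486.883 GJ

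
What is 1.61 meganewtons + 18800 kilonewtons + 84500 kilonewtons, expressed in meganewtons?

In meganewtons:
  1.61 meganewtons → 1.61
  18800 kilonewtons = 18800 × 10^-3 meganewtons = 18.8
  84500 kilonewtons = 84500 × 10^-3 meganewtons = 84.5
Sum: 1.61 + 18.8 + 84.5 = 104.91

104.91 meganewtons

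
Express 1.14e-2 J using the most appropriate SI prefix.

11.4 mJ

= 11.4e-3 J; 1e-3 is milli.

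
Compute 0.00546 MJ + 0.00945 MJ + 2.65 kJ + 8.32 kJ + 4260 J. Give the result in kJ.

30.14 kJ

In kJ:
  0.00546 MJ = 0.00546 × 10^3 kJ = 5.46
  0.00945 MJ = 0.00945 × 10^3 kJ = 9.45
  2.65 kJ → 2.65
  8.32 kJ → 8.32
  4260 J = 4260 × 10^-3 kJ = 4.26
Sum: 5.46 + 9.45 + 2.65 + 8.32 + 4.26 = 30.14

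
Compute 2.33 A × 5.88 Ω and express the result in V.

2.33 × 5.88 = 13.7004 V

13.7004 V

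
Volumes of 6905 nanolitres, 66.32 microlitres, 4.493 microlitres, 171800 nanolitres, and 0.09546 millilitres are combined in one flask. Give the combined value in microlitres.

344.978 microlitres

In microlitres:
  6905 nanolitres = 6905 × 10^-3 microlitres = 6.905
  66.32 microlitres → 66.32
  4.493 microlitres → 4.493
  171800 nanolitres = 171800 × 10^-3 microlitres = 171.8
  0.09546 millilitres = 0.09546 × 10^3 microlitres = 95.46
Sum: 6.905 + 66.32 + 4.493 + 171.8 + 95.46 = 344.978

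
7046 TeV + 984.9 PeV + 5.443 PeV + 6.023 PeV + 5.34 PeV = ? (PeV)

1008.752 PeV

In PeV:
  7046 TeV = 7046 × 10^-3 PeV = 7.046
  984.9 PeV → 984.9
  5.443 PeV → 5.443
  6.023 PeV → 6.023
  5.34 PeV → 5.34
Sum: 7.046 + 984.9 + 5.443 + 6.023 + 5.34 = 1008.752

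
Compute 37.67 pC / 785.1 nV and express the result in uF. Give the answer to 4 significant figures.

(37.67 × 10⁻¹²) / (785.1 × 10⁻⁹) = 0.0479811 × 10⁻³ F

47.98 uF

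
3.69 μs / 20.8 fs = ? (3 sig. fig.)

(3.69 × 10^-6) / (20.8 × 10^-15) = 0.1774 × 10^9

177000000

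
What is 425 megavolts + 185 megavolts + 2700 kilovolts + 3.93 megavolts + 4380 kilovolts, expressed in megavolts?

In megavolts:
  425 megavolts → 425
  185 megavolts → 185
  2700 kilovolts = 2700 × 10^-3 megavolts = 2.7
  3.93 megavolts → 3.93
  4380 kilovolts = 4380 × 10^-3 megavolts = 4.38
Sum: 425 + 185 + 2.7 + 3.93 + 4.38 = 621.01

621.01 megavolts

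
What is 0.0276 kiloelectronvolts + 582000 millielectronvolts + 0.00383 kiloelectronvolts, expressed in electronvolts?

613.43 electronvolts

In electronvolts:
  0.0276 kiloelectronvolts = 0.0276e3 electronvolts = 27.6
  582000 millielectronvolts = 582000e-3 electronvolts = 582
  0.00383 kiloelectronvolts = 0.00383e3 electronvolts = 3.83
Sum: 27.6 + 582 + 3.83 = 613.43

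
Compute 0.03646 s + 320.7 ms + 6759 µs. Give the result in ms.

In ms:
  0.03646 s = 0.03646e3 ms = 36.46
  320.7 ms → 320.7
  6759 µs = 6759e-3 ms = 6.759
Sum: 36.46 + 320.7 + 6.759 = 363.919

363.919 ms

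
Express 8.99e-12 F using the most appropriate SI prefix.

8.99 pF

= 8.99e-12 F; 1e-12 is pico.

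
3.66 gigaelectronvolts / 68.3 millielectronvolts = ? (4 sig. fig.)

(3.66 × 10^9) / (68.3 × 10^-3) = 0.053587 × 10^12

53590000000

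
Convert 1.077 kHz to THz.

kilo = 10³, tera = 10¹²; factor is 10⁻⁹.
1.077 × 10⁻⁹ = 0.000000001077

0.000000001077 THz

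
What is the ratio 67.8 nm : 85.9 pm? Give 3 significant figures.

(67.8 × 10⁻⁹) / (85.9 × 10⁻¹²) = 0.7893 × 10³

789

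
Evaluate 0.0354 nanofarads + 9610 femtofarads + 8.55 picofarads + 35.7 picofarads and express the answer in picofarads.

89.26 picofarads

In picofarads:
  0.0354 nanofarads = 0.0354 × 10^3 picofarads = 35.4
  9610 femtofarads = 9610 × 10^-3 picofarads = 9.61
  8.55 picofarads → 8.55
  35.7 picofarads → 35.7
Sum: 35.4 + 9.61 + 8.55 + 35.7 = 89.26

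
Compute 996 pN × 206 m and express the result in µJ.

0.205176 µJ

996 × 10^-12 × 206 = 205176 × 10^-12 J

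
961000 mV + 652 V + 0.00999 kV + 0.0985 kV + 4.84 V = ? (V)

In V:
  961000 mV = 961000e-3 V = 961
  652 V → 652
  0.00999 kV = 0.00999e3 V = 9.99
  0.0985 kV = 0.0985e3 V = 98.5
  4.84 V → 4.84
Sum: 961 + 652 + 9.99 + 98.5 + 4.84 = 1726.33

1726.33 V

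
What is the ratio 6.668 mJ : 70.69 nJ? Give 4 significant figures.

94330

(6.668e-3) / (70.69e-9) = 0.094327e6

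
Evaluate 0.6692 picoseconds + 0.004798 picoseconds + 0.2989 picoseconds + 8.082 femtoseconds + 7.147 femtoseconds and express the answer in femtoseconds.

988.127 femtoseconds

In femtoseconds:
  0.6692 picoseconds = 0.6692 × 10^3 femtoseconds = 669.2
  0.004798 picoseconds = 0.004798 × 10^3 femtoseconds = 4.798
  0.2989 picoseconds = 0.2989 × 10^3 femtoseconds = 298.9
  8.082 femtoseconds → 8.082
  7.147 femtoseconds → 7.147
Sum: 669.2 + 4.798 + 298.9 + 8.082 + 7.147 = 988.127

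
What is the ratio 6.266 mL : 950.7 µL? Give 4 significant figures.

6.591

(6.266 × 10^-3) / (950.7 × 10^-6) = 0.0065909 × 10^3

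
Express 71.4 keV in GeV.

0.0000714 GeV

kilo = 10³, giga = 10⁹; factor is 10⁻⁶.
71.4 × 10⁻⁶ = 0.0000714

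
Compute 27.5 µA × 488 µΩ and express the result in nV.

27.5 × 10⁻⁶ × 488 × 10⁻⁶ = 13420 × 10⁻¹² V

13.42 nV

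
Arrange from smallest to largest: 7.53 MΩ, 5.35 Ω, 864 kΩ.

5.35 Ω < 864 kΩ < 7.53 MΩ

7.53 MΩ = 7530000 Ω
5.35 Ω = 5.35 Ω
864 kΩ = 864000 Ω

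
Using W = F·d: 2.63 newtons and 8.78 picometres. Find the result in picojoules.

23.0914 picojoules

2.63 × 8.78 × 10⁻¹² = 23.0914 × 10⁻¹² J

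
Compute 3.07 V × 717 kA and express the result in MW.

3.07 × 717 × 10^3 = 2201.19 × 10^3 W

2.20119 MW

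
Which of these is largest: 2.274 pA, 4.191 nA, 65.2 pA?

2.274 pA = 0.000000000002274 A
4.191 nA = 0.000000004191 A
65.2 pA = 0.0000000000652 A

4.191 nA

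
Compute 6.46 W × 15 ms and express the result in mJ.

6.46 × 15 × 10^-3 = 96.9 × 10^-3 J

96.9 mJ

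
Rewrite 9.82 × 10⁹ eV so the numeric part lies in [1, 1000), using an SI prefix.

9.82 GeV

= 9.82 × 10⁹ eV; 10⁹ is giga.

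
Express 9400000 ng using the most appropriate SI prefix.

= 9.4 × 10^-3 g; 10^-3 is milli.

9.4 mg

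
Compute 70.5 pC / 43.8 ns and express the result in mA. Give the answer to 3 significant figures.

(70.5 × 10^-12) / (43.8 × 10^-9) = 1.6096 × 10^-3 A

1.61 mA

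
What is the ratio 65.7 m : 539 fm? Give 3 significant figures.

(65.7) / (539e-15) = 0.1219e15

122000000000000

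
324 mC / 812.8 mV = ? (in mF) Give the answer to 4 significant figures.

398.6 mF

(324 × 10⁻³) / (812.8 × 10⁻³) = 0.398622 F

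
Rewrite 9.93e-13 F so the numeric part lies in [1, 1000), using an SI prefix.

993 fF

= 993e-15 F; 1e-15 is femto.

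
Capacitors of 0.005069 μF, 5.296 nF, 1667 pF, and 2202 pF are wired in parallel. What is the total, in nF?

In nF:
  0.005069 μF = 0.005069 × 10³ nF = 5.069
  5.296 nF → 5.296
  1667 pF = 1667 × 10⁻³ nF = 1.667
  2202 pF = 2202 × 10⁻³ nF = 2.202
Sum: 5.069 + 5.296 + 1.667 + 2.202 = 14.234

14.234 nF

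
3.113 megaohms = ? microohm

3113000000000 microohms

mega = 10⁶, micro = 10⁻⁶; factor is 10¹².
3.113 × 10¹² = 3113000000000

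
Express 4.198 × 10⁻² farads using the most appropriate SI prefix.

41.98 millifarads

= 41.98 × 10⁻³ farads; 10⁻³ is milli.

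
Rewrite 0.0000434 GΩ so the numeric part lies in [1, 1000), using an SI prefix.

43.4 kΩ

= 43.4 × 10^3 Ω; 10^3 is kilo.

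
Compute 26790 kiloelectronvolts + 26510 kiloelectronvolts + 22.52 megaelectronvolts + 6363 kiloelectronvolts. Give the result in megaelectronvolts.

In megaelectronvolts:
  26790 kiloelectronvolts = 26790 × 10⁻³ megaelectronvolts = 26.79
  26510 kiloelectronvolts = 26510 × 10⁻³ megaelectronvolts = 26.51
  22.52 megaelectronvolts → 22.52
  6363 kiloelectronvolts = 6363 × 10⁻³ megaelectronvolts = 6.363
Sum: 26.79 + 26.51 + 22.52 + 6.363 = 82.183

82.183 megaelectronvolts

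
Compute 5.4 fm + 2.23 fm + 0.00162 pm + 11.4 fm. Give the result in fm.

20.65 fm

In fm:
  5.4 fm → 5.4
  2.23 fm → 2.23
  0.00162 pm = 0.00162e3 fm = 1.62
  11.4 fm → 11.4
Sum: 5.4 + 2.23 + 1.62 + 11.4 = 20.65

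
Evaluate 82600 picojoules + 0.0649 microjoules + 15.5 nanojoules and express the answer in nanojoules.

163 nanojoules

In nanojoules:
  82600 picojoules = 82600 × 10^-3 nanojoules = 82.6
  0.0649 microjoules = 0.0649 × 10^3 nanojoules = 64.9
  15.5 nanojoules → 15.5
Sum: 82.6 + 64.9 + 15.5 = 163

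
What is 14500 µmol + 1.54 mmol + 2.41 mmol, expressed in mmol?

In mmol:
  14500 µmol = 14500 × 10⁻³ mmol = 14.5
  1.54 mmol → 1.54
  2.41 mmol → 2.41
Sum: 14.5 + 1.54 + 2.41 = 18.45

18.45 mmol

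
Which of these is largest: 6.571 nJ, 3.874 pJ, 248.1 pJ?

6.571 nJ = 0.000000006571 J
3.874 pJ = 0.000000000003874 J
248.1 pJ = 0.0000000002481 J

6.571 nJ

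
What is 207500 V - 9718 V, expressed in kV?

In kV:
  207500 V = 207500e-3 kV = 207.5
  9718 V = 9718e-3 kV = 9.718
Difference: 207.5 - 9.718 = 197.782

197.782 kV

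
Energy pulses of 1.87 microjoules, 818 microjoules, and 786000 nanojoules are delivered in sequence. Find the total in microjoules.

1605.87 microjoules

In microjoules:
  1.87 microjoules → 1.87
  818 microjoules → 818
  786000 nanojoules = 786000 × 10⁻³ microjoules = 786
Sum: 1.87 + 818 + 786 = 1605.87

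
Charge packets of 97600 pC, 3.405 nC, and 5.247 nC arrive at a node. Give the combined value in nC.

106.252 nC

In nC:
  97600 pC = 97600e-3 nC = 97.6
  3.405 nC → 3.405
  5.247 nC → 5.247
Sum: 97.6 + 3.405 + 5.247 = 106.252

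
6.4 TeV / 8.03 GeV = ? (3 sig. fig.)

797

(6.4e12) / (8.03e9) = 0.797e3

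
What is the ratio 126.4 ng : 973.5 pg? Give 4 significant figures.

129.8

(126.4 × 10⁻⁹) / (973.5 × 10⁻¹²) = 0.12984 × 10³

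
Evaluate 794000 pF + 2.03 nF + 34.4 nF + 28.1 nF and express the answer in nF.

858.53 nF

In nF:
  794000 pF = 794000 × 10⁻³ nF = 794
  2.03 nF → 2.03
  34.4 nF → 34.4
  28.1 nF → 28.1
Sum: 794 + 2.03 + 34.4 + 28.1 = 858.53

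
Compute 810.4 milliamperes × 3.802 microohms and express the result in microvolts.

810.4 × 10^-3 × 3.802 × 10^-6 = 3081.1408 × 10^-9 V

3.0811408 microvolts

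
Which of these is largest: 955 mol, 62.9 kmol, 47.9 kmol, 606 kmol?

606 kmol

955 mol = 955 mol
62.9 kmol = 62900 mol
47.9 kmol = 47900 mol
606 kmol = 606000 mol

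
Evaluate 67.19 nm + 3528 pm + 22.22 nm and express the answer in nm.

In nm:
  67.19 nm → 67.19
  3528 pm = 3528 × 10^-3 nm = 3.528
  22.22 nm → 22.22
Sum: 67.19 + 3.528 + 22.22 = 92.938

92.938 nm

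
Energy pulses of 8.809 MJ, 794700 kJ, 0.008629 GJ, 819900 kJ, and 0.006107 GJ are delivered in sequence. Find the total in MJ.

In MJ:
  8.809 MJ → 8.809
  794700 kJ = 794700 × 10^-3 MJ = 794.7
  0.008629 GJ = 0.008629 × 10^3 MJ = 8.629
  819900 kJ = 819900 × 10^-3 MJ = 819.9
  0.006107 GJ = 0.006107 × 10^3 MJ = 6.107
Sum: 8.809 + 794.7 + 8.629 + 819.9 + 6.107 = 1638.145

1638.145 MJ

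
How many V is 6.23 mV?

0.00623 V

milli = 10⁻³, (no prefix) = 10⁰; factor is 10⁻³.
6.23 × 10⁻³ = 0.00623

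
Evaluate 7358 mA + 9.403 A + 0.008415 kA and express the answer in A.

In A:
  7358 mA = 7358 × 10⁻³ A = 7.358
  9.403 A → 9.403
  0.008415 kA = 0.008415 × 10³ A = 8.415
Sum: 7.358 + 9.403 + 8.415 = 25.176

25.176 A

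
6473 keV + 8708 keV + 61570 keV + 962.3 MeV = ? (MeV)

1039.051 MeV

In MeV:
  6473 keV = 6473 × 10^-3 MeV = 6.473
  8708 keV = 8708 × 10^-3 MeV = 8.708
  61570 keV = 61570 × 10^-3 MeV = 61.57
  962.3 MeV → 962.3
Sum: 6.473 + 8.708 + 61.57 + 962.3 = 1039.051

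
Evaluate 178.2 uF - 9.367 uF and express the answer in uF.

168.833 uF

In uF:
  178.2 uF → 178.2
  9.367 uF → 9.367
Difference: 178.2 - 9.367 = 168.833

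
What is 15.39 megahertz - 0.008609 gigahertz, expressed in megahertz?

In megahertz:
  15.39 megahertz → 15.39
  0.008609 gigahertz = 0.008609 × 10³ megahertz = 8.609
Difference: 15.39 - 8.609 = 6.781

6.781 megahertz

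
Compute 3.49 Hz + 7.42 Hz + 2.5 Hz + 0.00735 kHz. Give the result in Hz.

20.76 Hz

In Hz:
  3.49 Hz → 3.49
  7.42 Hz → 7.42
  2.5 Hz → 2.5
  0.00735 kHz = 0.00735 × 10^3 Hz = 7.35
Sum: 3.49 + 7.42 + 2.5 + 7.35 = 20.76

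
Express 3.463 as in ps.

0.000003463 ps

atto = 1e-18, pico = 1e-12; factor is 1e-6.
3.463 × 1e-6 = 0.000003463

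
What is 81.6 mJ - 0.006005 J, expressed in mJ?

In mJ:
  81.6 mJ → 81.6
  0.006005 J = 0.006005 × 10³ mJ = 6.005
Difference: 81.6 - 6.005 = 75.595

75.595 mJ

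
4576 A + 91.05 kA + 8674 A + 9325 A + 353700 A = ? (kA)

467.325 kA

In kA:
  4576 A = 4576 × 10⁻³ kA = 4.576
  91.05 kA → 91.05
  8674 A = 8674 × 10⁻³ kA = 8.674
  9325 A = 9325 × 10⁻³ kA = 9.325
  353700 A = 353700 × 10⁻³ kA = 353.7
Sum: 4.576 + 91.05 + 8.674 + 9.325 + 353.7 = 467.325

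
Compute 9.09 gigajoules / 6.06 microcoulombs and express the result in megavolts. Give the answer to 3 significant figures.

(9.09 × 10⁹) / (6.06 × 10⁻⁶) = 1.5 × 10¹⁵ V

1500000000 megavolts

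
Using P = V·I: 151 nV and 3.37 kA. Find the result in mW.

0.50887 mW

151 × 10^-9 × 3.37 × 10^3 = 508.87 × 10^-6 W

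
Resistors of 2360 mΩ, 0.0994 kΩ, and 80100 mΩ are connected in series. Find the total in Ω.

181.86 Ω

In Ω:
  2360 mΩ = 2360 × 10^-3 Ω = 2.36
  0.0994 kΩ = 0.0994 × 10^3 Ω = 99.4
  80100 mΩ = 80100 × 10^-3 Ω = 80.1
Sum: 2.36 + 99.4 + 80.1 = 181.86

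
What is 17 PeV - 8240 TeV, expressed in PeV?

In PeV:
  17 PeV → 17
  8240 TeV = 8240e-3 PeV = 8.24
Difference: 17 - 8.24 = 8.76

8.76 PeV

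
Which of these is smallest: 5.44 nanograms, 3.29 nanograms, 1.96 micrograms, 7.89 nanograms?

5.44 nanograms = 0.00000000544 grams
3.29 nanograms = 0.00000000329 grams
1.96 micrograms = 0.00000196 grams
7.89 nanograms = 0.00000000789 grams

3.29 nanograms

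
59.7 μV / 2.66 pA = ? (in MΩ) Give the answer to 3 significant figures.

22.4 MΩ

(59.7e-6) / (2.66e-12) = 22.444e6 Ω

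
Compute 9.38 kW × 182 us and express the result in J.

1.70716 J

9.38 × 10^3 × 182 × 10^-6 = 1707.16 × 10^-3 J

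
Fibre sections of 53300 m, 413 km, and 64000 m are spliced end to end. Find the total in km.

530.3 km

In km:
  53300 m = 53300 × 10^-3 km = 53.3
  413 km → 413
  64000 m = 64000 × 10^-3 km = 64
Sum: 53.3 + 413 + 64 = 530.3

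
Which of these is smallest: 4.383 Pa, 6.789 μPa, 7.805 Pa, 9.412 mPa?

4.383 Pa = 4.383 Pa
6.789 μPa = 0.000006789 Pa
7.805 Pa = 7.805 Pa
9.412 mPa = 0.009412 Pa

6.789 μPa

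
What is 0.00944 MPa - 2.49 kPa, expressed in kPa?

In kPa:
  0.00944 MPa = 0.00944 × 10³ kPa = 9.44
  2.49 kPa → 2.49
Difference: 9.44 - 2.49 = 6.95

6.95 kPa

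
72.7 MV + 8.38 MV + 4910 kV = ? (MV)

85.99 MV

In MV:
  72.7 MV → 72.7
  8.38 MV → 8.38
  4910 kV = 4910 × 10⁻³ MV = 4.91
Sum: 72.7 + 8.38 + 4.91 = 85.99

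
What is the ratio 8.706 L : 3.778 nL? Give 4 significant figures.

2304000000

(8.706) / (3.778 × 10⁻⁹) = 2.3044 × 10⁹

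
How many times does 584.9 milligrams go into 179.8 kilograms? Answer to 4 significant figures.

307400

(179.8 × 10³) / (584.9 × 10⁻³) = 0.3074 × 10⁶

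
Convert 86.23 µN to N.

0.00008623 N

micro = 1e-6, (no prefix) = 1e0; factor is 1e-6.
86.23 × 1e-6 = 0.00008623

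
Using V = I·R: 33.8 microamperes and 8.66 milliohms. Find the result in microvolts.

33.8e-6 × 8.66e-3 = 292.708e-9 V

0.292708 microvolts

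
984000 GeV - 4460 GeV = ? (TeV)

979.54 TeV

In TeV:
  984000 GeV = 984000e-3 TeV = 984
  4460 GeV = 4460e-3 TeV = 4.46
Difference: 984 - 4.46 = 979.54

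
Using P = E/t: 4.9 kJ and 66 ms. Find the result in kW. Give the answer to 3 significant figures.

74.2 kW

(4.9e3) / (66e-3) = 0.074242e6 W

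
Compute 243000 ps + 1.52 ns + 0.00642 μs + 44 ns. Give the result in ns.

294.94 ns

In ns:
  243000 ps = 243000 × 10^-3 ns = 243
  1.52 ns → 1.52
  0.00642 μs = 0.00642 × 10^3 ns = 6.42
  44 ns → 44
Sum: 243 + 1.52 + 6.42 + 44 = 294.94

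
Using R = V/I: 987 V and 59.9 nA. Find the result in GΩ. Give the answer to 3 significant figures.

(987) / (59.9 × 10⁻⁹) = 16.477 × 10⁹ Ω

16.5 GΩ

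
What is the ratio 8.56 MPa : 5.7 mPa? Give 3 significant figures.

1500000000

(8.56 × 10^6) / (5.7 × 10^-3) = 1.502 × 10^9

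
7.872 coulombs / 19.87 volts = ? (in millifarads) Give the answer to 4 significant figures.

(7.872) / (19.87) = 0.396175 F

396.2 millifarads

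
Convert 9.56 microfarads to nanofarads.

micro = 1e-6, nano = 1e-9; factor is 1e3.
9.56 × 1e3 = 9560

9560 nanofarads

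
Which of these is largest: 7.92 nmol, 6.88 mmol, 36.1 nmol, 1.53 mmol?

7.92 nmol = 0.00000000792 mol
6.88 mmol = 0.00688 mol
36.1 nmol = 0.0000000361 mol
1.53 mmol = 0.00153 mol

6.88 mmol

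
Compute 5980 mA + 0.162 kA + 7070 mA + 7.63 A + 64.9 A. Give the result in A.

247.58 A

In A:
  5980 mA = 5980e-3 A = 5.98
  0.162 kA = 0.162e3 A = 162
  7070 mA = 7070e-3 A = 7.07
  7.63 A → 7.63
  64.9 A → 64.9
Sum: 5.98 + 162 + 7.07 + 7.63 + 64.9 = 247.58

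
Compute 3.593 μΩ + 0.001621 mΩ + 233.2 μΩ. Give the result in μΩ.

In μΩ:
  3.593 μΩ → 3.593
  0.001621 mΩ = 0.001621e3 μΩ = 1.621
  233.2 μΩ → 233.2
Sum: 3.593 + 1.621 + 233.2 = 238.414

238.414 μΩ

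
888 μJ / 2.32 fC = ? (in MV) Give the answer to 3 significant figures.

383000 MV

(888 × 10⁻⁶) / (2.32 × 10⁻¹⁵) = 382.76 × 10⁹ V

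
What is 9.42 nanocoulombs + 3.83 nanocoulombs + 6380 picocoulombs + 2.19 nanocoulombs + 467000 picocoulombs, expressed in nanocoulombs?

In nanocoulombs:
  9.42 nanocoulombs → 9.42
  3.83 nanocoulombs → 3.83
  6380 picocoulombs = 6380 × 10^-3 nanocoulombs = 6.38
  2.19 nanocoulombs → 2.19
  467000 picocoulombs = 467000 × 10^-3 nanocoulombs = 467
Sum: 9.42 + 3.83 + 6.38 + 2.19 + 467 = 488.82

488.82 nanocoulombs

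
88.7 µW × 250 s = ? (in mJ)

88.7 × 10⁻⁶ × 250 = 22175 × 10⁻⁶ J

22.175 mJ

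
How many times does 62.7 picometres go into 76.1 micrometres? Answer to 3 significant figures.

1210000

(76.1 × 10^-6) / (62.7 × 10^-12) = 1.214 × 10^6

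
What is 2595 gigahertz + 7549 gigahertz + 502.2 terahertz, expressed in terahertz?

512.344 terahertz

In terahertz:
  2595 gigahertz = 2595 × 10⁻³ terahertz = 2.595
  7549 gigahertz = 7549 × 10⁻³ terahertz = 7.549
  502.2 terahertz → 502.2
Sum: 2.595 + 7.549 + 502.2 = 512.344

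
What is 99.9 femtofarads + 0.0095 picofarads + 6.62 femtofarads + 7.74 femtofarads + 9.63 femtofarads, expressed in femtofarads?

133.39 femtofarads

In femtofarads:
  99.9 femtofarads → 99.9
  0.0095 picofarads = 0.0095e3 femtofarads = 9.5
  6.62 femtofarads → 6.62
  7.74 femtofarads → 7.74
  9.63 femtofarads → 9.63
Sum: 99.9 + 9.5 + 6.62 + 7.74 + 9.63 = 133.39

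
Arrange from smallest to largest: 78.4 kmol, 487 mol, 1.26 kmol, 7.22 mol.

7.22 mol < 487 mol < 1.26 kmol < 78.4 kmol

78.4 kmol = 78400 mol
487 mol = 487 mol
1.26 kmol = 1260 mol
7.22 mol = 7.22 mol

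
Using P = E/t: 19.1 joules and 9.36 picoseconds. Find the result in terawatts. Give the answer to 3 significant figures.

(19.1) / (9.36e-12) = 2.0406e12 W

2.04 terawatts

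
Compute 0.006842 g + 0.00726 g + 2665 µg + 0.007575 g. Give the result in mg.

24.342 mg

In mg:
  0.006842 g = 0.006842 × 10³ mg = 6.842
  0.00726 g = 0.00726 × 10³ mg = 7.26
  2665 µg = 2665 × 10⁻³ mg = 2.665
  0.007575 g = 0.007575 × 10³ mg = 7.575
Sum: 6.842 + 7.26 + 2.665 + 7.575 = 24.342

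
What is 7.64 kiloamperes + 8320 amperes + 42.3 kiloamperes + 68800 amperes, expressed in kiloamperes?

In kiloamperes:
  7.64 kiloamperes → 7.64
  8320 amperes = 8320 × 10⁻³ kiloamperes = 8.32
  42.3 kiloamperes → 42.3
  68800 amperes = 68800 × 10⁻³ kiloamperes = 68.8
Sum: 7.64 + 8.32 + 42.3 + 68.8 = 127.06

127.06 kiloamperes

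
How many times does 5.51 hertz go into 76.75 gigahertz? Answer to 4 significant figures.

13930000000

(76.75 × 10^9) / (5.51) = 13.929 × 10^9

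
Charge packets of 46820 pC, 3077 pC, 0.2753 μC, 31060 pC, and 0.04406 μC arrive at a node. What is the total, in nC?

400.317 nC

In nC:
  46820 pC = 46820 × 10⁻³ nC = 46.82
  3077 pC = 3077 × 10⁻³ nC = 3.077
  0.2753 μC = 0.2753 × 10³ nC = 275.3
  31060 pC = 31060 × 10⁻³ nC = 31.06
  0.04406 μC = 0.04406 × 10³ nC = 44.06
Sum: 46.82 + 3.077 + 275.3 + 31.06 + 44.06 = 400.317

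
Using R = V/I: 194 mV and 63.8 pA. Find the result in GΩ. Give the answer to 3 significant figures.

(194e-3) / (63.8e-12) = 3.0408e9 Ω

3.04 GΩ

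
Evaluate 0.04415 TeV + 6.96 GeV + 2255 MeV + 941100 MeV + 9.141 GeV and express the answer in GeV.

1003.606 GeV

In GeV:
  0.04415 TeV = 0.04415 × 10³ GeV = 44.15
  6.96 GeV → 6.96
  2255 MeV = 2255 × 10⁻³ GeV = 2.255
  941100 MeV = 941100 × 10⁻³ GeV = 941.1
  9.141 GeV → 9.141
Sum: 44.15 + 6.96 + 2.255 + 941.1 + 9.141 = 1003.606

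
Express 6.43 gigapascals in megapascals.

6430 megapascals

giga = 10^9, mega = 10^6; factor is 10^3.
6.43 × 10^3 = 6430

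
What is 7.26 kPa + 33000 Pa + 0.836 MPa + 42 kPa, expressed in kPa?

918.26 kPa

In kPa:
  7.26 kPa → 7.26
  33000 Pa = 33000 × 10⁻³ kPa = 33
  0.836 MPa = 0.836 × 10³ kPa = 836
  42 kPa → 42
Sum: 7.26 + 33 + 836 + 42 = 918.26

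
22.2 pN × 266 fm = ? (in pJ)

22.2 × 10^-12 × 266 × 10^-15 = 5905.2 × 10^-27 J

0.0000000000059052 pJ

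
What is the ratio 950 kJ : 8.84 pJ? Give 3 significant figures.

107000000000000000

(950 × 10³) / (8.84 × 10⁻¹²) = 107.5 × 10¹⁵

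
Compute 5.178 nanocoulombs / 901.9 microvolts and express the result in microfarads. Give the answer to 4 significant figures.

5.741 microfarads

(5.178 × 10⁻⁹) / (901.9 × 10⁻⁶) = 0.00574121 × 10⁻³ F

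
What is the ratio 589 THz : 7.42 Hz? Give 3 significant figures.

79400000000000

(589 × 10¹²) / (7.42) = 79.38 × 10¹²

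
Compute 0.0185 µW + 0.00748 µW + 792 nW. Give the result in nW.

817.98 nW

In nW:
  0.0185 µW = 0.0185e3 nW = 18.5
  0.00748 µW = 0.00748e3 nW = 7.48
  792 nW → 792
Sum: 18.5 + 7.48 + 792 = 817.98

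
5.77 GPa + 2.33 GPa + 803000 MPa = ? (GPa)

811.1 GPa

In GPa:
  5.77 GPa → 5.77
  2.33 GPa → 2.33
  803000 MPa = 803000e-3 GPa = 803
Sum: 5.77 + 2.33 + 803 = 811.1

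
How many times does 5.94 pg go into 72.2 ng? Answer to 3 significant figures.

(72.2 × 10^-9) / (5.94 × 10^-12) = 12.15 × 10^3

12200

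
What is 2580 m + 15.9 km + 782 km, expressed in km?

800.48 km

In km:
  2580 m = 2580 × 10⁻³ km = 2.58
  15.9 km → 15.9
  782 km → 782
Sum: 2.58 + 15.9 + 782 = 800.48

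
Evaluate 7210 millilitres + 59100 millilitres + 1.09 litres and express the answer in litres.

67.4 litres

In litres:
  7210 millilitres = 7210 × 10^-3 litres = 7.21
  59100 millilitres = 59100 × 10^-3 litres = 59.1
  1.09 litres → 1.09
Sum: 7.21 + 59.1 + 1.09 = 67.4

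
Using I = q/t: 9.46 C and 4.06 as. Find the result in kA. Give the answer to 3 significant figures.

(9.46) / (4.06 × 10⁻¹⁸) = 2.33 × 10¹⁸ A

2330000000000000 kA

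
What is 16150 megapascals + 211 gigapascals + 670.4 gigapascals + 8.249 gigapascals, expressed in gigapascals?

905.799 gigapascals

In gigapascals:
  16150 megapascals = 16150 × 10⁻³ gigapascals = 16.15
  211 gigapascals → 211
  670.4 gigapascals → 670.4
  8.249 gigapascals → 8.249
Sum: 16.15 + 211 + 670.4 + 8.249 = 905.799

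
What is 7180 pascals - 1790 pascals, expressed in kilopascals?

5.39 kilopascals

In kilopascals:
  7180 pascals = 7180 × 10⁻³ kilopascals = 7.18
  1790 pascals = 1790 × 10⁻³ kilopascals = 1.79
Difference: 7.18 - 1.79 = 5.39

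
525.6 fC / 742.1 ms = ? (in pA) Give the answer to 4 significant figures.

(525.6 × 10^-15) / (742.1 × 10^-3) = 0.70826 × 10^-12 A

0.7083 pA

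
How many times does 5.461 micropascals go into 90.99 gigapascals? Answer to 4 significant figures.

(90.99e9) / (5.461e-6) = 16.662e15

16660000000000000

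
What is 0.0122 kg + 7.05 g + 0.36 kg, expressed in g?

In g:
  0.0122 kg = 0.0122 × 10^3 g = 12.2
  7.05 g → 7.05
  0.36 kg = 0.36 × 10^3 g = 360
Sum: 12.2 + 7.05 + 360 = 379.25

379.25 g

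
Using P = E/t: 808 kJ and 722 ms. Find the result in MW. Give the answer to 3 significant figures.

(808e3) / (722e-3) = 1.1191e6 W

1.12 MW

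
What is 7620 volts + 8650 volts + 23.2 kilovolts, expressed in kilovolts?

In kilovolts:
  7620 volts = 7620 × 10^-3 kilovolts = 7.62
  8650 volts = 8650 × 10^-3 kilovolts = 8.65
  23.2 kilovolts → 23.2
Sum: 7.62 + 8.65 + 23.2 = 39.47

39.47 kilovolts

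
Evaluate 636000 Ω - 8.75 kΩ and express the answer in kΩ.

627.25 kΩ

In kΩ:
  636000 Ω = 636000 × 10^-3 kΩ = 636
  8.75 kΩ → 8.75
Difference: 636 - 8.75 = 627.25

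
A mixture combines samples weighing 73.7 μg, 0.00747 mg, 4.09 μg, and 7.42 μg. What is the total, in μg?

In μg:
  73.7 μg → 73.7
  0.00747 mg = 0.00747 × 10³ μg = 7.47
  4.09 μg → 4.09
  7.42 μg → 7.42
Sum: 73.7 + 7.47 + 4.09 + 7.42 = 92.68

92.68 μg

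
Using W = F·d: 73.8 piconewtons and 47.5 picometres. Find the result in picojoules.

73.8e-12 × 47.5e-12 = 3505.5e-24 J

0.0000000035055 picojoules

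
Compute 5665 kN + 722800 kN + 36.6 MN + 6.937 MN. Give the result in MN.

In MN:
  5665 kN = 5665 × 10^-3 MN = 5.665
  722800 kN = 722800 × 10^-3 MN = 722.8
  36.6 MN → 36.6
  6.937 MN → 6.937
Sum: 5.665 + 722.8 + 36.6 + 6.937 = 772.002

772.002 MN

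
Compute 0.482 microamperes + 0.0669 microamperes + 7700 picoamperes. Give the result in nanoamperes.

In nanoamperes:
  0.482 microamperes = 0.482e3 nanoamperes = 482
  0.0669 microamperes = 0.0669e3 nanoamperes = 66.9
  7700 picoamperes = 7700e-3 nanoamperes = 7.7
Sum: 482 + 66.9 + 7.7 = 556.6

556.6 nanoamperes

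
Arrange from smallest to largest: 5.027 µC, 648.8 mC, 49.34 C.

5.027 µC < 648.8 mC < 49.34 C

5.027 µC = 0.000005027 C
648.8 mC = 0.6488 C
49.34 C = 49.34 C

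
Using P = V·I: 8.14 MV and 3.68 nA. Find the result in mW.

29.9552 mW

8.14 × 10⁶ × 3.68 × 10⁻⁹ = 29.9552 × 10⁻³ W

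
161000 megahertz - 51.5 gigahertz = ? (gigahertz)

109.5 gigahertz

In gigahertz:
  161000 megahertz = 161000 × 10⁻³ gigahertz = 161
  51.5 gigahertz → 51.5
Difference: 161 - 51.5 = 109.5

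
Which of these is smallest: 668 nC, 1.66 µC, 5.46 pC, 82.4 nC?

5.46 pC

668 nC = 0.000000668 C
1.66 µC = 0.00000166 C
5.46 pC = 0.00000000000546 C
82.4 nC = 0.0000000824 C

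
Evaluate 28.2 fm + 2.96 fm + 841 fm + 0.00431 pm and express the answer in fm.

876.47 fm

In fm:
  28.2 fm → 28.2
  2.96 fm → 2.96
  841 fm → 841
  0.00431 pm = 0.00431 × 10³ fm = 4.31
Sum: 28.2 + 2.96 + 841 + 4.31 = 876.47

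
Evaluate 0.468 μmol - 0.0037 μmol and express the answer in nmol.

464.3 nmol

In nmol:
  0.468 μmol = 0.468 × 10³ nmol = 468
  0.0037 μmol = 0.0037 × 10³ nmol = 3.7
Difference: 468 - 3.7 = 464.3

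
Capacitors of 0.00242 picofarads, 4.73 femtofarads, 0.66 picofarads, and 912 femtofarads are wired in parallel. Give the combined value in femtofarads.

In femtofarads:
  0.00242 picofarads = 0.00242 × 10^3 femtofarads = 2.42
  4.73 femtofarads → 4.73
  0.66 picofarads = 0.66 × 10^3 femtofarads = 660
  912 femtofarads → 912
Sum: 2.42 + 4.73 + 660 + 912 = 1579.15

1579.15 femtofarads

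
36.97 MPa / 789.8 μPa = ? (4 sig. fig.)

46810000000

(36.97e6) / (789.8e-6) = 0.046809e12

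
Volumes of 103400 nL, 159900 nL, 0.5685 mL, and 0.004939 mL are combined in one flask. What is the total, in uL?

836.739 uL

In uL:
  103400 nL = 103400 × 10⁻³ uL = 103.4
  159900 nL = 159900 × 10⁻³ uL = 159.9
  0.5685 mL = 0.5685 × 10³ uL = 568.5
  0.004939 mL = 0.004939 × 10³ uL = 4.939
Sum: 103.4 + 159.9 + 568.5 + 4.939 = 836.739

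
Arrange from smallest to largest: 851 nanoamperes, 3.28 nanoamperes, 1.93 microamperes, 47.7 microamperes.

3.28 nanoamperes < 851 nanoamperes < 1.93 microamperes < 47.7 microamperes

851 nanoamperes = 0.000000851 amperes
3.28 nanoamperes = 0.00000000328 amperes
1.93 microamperes = 0.00000193 amperes
47.7 microamperes = 0.0000477 amperes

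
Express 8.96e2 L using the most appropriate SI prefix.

896 L

= 896 L; mantissa already in [1, 1000).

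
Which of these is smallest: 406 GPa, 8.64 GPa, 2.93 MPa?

406 GPa = 406000000000 Pa
8.64 GPa = 8640000000 Pa
2.93 MPa = 2930000 Pa

2.93 MPa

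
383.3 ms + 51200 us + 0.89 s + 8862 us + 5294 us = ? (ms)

In ms:
  383.3 ms → 383.3
  51200 us = 51200e-3 ms = 51.2
  0.89 s = 0.89e3 ms = 890
  8862 us = 8862e-3 ms = 8.862
  5294 us = 5294e-3 ms = 5.294
Sum: 383.3 + 51.2 + 890 + 8.862 + 5.294 = 1338.656

1338.656 ms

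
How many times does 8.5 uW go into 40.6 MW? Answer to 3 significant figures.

(40.6e6) / (8.5e-6) = 4.776e12

4780000000000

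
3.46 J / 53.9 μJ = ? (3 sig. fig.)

64200

(3.46) / (53.9 × 10^-6) = 0.06419 × 10^6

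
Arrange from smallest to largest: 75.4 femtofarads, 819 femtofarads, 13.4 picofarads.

75.4 femtofarads < 819 femtofarads < 13.4 picofarads

75.4 femtofarads = 0.0000000000000754 farads
819 femtofarads = 0.000000000000819 farads
13.4 picofarads = 0.0000000000134 farads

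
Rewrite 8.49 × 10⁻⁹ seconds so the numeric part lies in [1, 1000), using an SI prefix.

8.49 nanoseconds

= 8.49 × 10⁻⁹ seconds; 10⁻⁹ is nano.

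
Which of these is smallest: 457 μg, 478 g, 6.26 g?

457 μg = 0.000457 g
478 g = 478 g
6.26 g = 6.26 g

457 μg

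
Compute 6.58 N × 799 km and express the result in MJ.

5.25742 MJ

6.58 × 799 × 10^3 = 5257.42 × 10^3 J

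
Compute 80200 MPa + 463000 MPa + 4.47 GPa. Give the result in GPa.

In GPa:
  80200 MPa = 80200e-3 GPa = 80.2
  463000 MPa = 463000e-3 GPa = 463
  4.47 GPa → 4.47
Sum: 80.2 + 463 + 4.47 = 547.67

547.67 GPa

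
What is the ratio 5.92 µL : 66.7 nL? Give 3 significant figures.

88.8

(5.92 × 10^-6) / (66.7 × 10^-9) = 0.08876 × 10^3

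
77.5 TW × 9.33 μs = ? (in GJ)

77.5 × 10¹² × 9.33 × 10⁻⁶ = 723.075 × 10⁶ J

0.723075 GJ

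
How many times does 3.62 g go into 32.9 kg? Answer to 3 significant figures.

9090

(32.9 × 10^3) / (3.62) = 9.088 × 10^3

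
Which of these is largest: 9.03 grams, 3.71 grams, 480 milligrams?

9.03 grams

9.03 grams = 9.03 grams
3.71 grams = 3.71 grams
480 milligrams = 0.48 grams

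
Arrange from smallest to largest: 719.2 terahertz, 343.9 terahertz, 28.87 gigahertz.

719.2 terahertz = 719200000000000 hertz
343.9 terahertz = 343900000000000 hertz
28.87 gigahertz = 28870000000 hertz

28.87 gigahertz < 343.9 terahertz < 719.2 terahertz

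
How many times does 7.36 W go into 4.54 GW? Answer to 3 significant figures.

(4.54e9) / (7.36) = 0.6168e9

617000000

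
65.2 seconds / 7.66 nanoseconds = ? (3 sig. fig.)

8510000000

(65.2) / (7.66 × 10^-9) = 8.512 × 10^9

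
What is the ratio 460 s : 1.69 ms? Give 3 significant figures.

(460) / (1.69e-3) = 272.2e3

272000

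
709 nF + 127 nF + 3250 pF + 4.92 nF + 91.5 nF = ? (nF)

In nF:
  709 nF → 709
  127 nF → 127
  3250 pF = 3250e-3 nF = 3.25
  4.92 nF → 4.92
  91.5 nF → 91.5
Sum: 709 + 127 + 3.25 + 4.92 + 91.5 = 935.67

935.67 nF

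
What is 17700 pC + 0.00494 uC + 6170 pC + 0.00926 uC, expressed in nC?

38.07 nC

In nC:
  17700 pC = 17700e-3 nC = 17.7
  0.00494 uC = 0.00494e3 nC = 4.94
  6170 pC = 6170e-3 nC = 6.17
  0.00926 uC = 0.00926e3 nC = 9.26
Sum: 17.7 + 4.94 + 6.17 + 9.26 = 38.07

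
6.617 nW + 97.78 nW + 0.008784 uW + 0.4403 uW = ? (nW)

In nW:
  6.617 nW → 6.617
  97.78 nW → 97.78
  0.008784 uW = 0.008784 × 10³ nW = 8.784
  0.4403 uW = 0.4403 × 10³ nW = 440.3
Sum: 6.617 + 97.78 + 8.784 + 440.3 = 553.481

553.481 nW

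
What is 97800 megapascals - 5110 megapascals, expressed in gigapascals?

92.69 gigapascals

In gigapascals:
  97800 megapascals = 97800e-3 gigapascals = 97.8
  5110 megapascals = 5110e-3 gigapascals = 5.11
Difference: 97.8 - 5.11 = 92.69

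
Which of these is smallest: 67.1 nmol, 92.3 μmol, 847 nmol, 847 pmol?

67.1 nmol = 0.0000000671 mol
92.3 μmol = 0.0000923 mol
847 nmol = 0.000000847 mol
847 pmol = 0.000000000847 mol

847 pmol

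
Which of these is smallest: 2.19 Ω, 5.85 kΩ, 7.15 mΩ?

2.19 Ω = 2.19 Ω
5.85 kΩ = 5850 Ω
7.15 mΩ = 0.00715 Ω

7.15 mΩ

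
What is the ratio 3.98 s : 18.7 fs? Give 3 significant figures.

(3.98) / (18.7 × 10^-15) = 0.2128 × 10^15

213000000000000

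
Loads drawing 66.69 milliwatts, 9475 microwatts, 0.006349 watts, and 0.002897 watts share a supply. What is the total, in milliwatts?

85.411 milliwatts

In milliwatts:
  66.69 milliwatts → 66.69
  9475 microwatts = 9475 × 10^-3 milliwatts = 9.475
  0.006349 watts = 0.006349 × 10^3 milliwatts = 6.349
  0.002897 watts = 0.002897 × 10^3 milliwatts = 2.897
Sum: 66.69 + 9.475 + 6.349 + 2.897 = 85.411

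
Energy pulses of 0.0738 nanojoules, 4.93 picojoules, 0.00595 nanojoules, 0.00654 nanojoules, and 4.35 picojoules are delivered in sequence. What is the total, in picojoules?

95.57 picojoules

In picojoules:
  0.0738 nanojoules = 0.0738e3 picojoules = 73.8
  4.93 picojoules → 4.93
  0.00595 nanojoules = 0.00595e3 picojoules = 5.95
  0.00654 nanojoules = 0.00654e3 picojoules = 6.54
  4.35 picojoules → 4.35
Sum: 73.8 + 4.93 + 5.95 + 6.54 + 4.35 = 95.57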